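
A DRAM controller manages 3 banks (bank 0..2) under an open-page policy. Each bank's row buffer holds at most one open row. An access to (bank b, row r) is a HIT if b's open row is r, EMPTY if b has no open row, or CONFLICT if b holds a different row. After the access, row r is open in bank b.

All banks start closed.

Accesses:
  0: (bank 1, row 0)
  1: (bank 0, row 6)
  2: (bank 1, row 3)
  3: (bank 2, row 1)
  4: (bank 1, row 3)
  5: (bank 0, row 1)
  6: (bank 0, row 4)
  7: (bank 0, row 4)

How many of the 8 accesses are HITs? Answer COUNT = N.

COUNT = 2

0: bank 1 row 0 — prev None → EMPTY
1: bank 0 row 6 — prev None → EMPTY
2: bank 1 row 3 — prev 0 → CONFLICT
3: bank 2 row 1 — prev None → EMPTY
4: bank 1 row 3 — prev 3 → HIT
5: bank 0 row 1 — prev 6 → CONFLICT
6: bank 0 row 4 — prev 1 → CONFLICT
7: bank 0 row 4 — prev 4 → HIT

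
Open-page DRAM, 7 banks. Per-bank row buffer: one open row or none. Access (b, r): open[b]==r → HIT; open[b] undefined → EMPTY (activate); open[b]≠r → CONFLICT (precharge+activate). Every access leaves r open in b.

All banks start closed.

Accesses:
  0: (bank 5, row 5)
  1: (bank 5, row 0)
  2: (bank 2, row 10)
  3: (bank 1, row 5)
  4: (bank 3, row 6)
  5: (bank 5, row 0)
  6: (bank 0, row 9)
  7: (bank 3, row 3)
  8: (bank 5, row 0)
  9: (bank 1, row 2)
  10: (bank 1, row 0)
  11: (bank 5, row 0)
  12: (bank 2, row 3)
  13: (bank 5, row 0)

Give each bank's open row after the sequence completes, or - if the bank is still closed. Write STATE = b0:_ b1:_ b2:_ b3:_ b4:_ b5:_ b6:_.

step 0: bank5 None->5 [EMPTY]
step 1: bank5 5->0 [CONFLICT]
step 2: bank2 None->10 [EMPTY]
step 3: bank1 None->5 [EMPTY]
step 4: bank3 None->6 [EMPTY]
step 5: bank5 0->0 [HIT]
step 6: bank0 None->9 [EMPTY]
step 7: bank3 6->3 [CONFLICT]
step 8: bank5 0->0 [HIT]
step 9: bank1 5->2 [CONFLICT]
step 10: bank1 2->0 [CONFLICT]
step 11: bank5 0->0 [HIT]
step 12: bank2 10->3 [CONFLICT]
step 13: bank5 0->0 [HIT]

STATE = b0:9 b1:0 b2:3 b3:3 b4:- b5:0 b6:-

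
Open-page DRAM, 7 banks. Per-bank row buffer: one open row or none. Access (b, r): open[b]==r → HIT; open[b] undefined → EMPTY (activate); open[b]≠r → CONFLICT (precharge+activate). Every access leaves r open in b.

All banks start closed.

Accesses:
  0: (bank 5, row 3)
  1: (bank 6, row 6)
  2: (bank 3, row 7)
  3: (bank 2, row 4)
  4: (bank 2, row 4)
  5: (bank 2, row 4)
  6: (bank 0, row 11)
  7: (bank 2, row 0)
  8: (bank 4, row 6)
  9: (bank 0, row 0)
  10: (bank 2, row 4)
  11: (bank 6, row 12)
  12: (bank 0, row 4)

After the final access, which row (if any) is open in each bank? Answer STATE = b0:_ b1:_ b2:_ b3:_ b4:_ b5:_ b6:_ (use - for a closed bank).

  [0] b5 r3: no row ⇒ E
  [1] b6 r6: no row ⇒ E
  [2] b3 r7: no row ⇒ E
  [3] b2 r4: no row ⇒ E
  [4] b2 r4: had r4 ⇒ H
  [5] b2 r4: had r4 ⇒ H
  [6] b0 r11: no row ⇒ E
  [7] b2 r0: had r4 ⇒ C
  [8] b4 r6: no row ⇒ E
  [9] b0 r0: had r11 ⇒ C
  [10] b2 r4: had r0 ⇒ C
  [11] b6 r12: had r6 ⇒ C
  [12] b0 r4: had r0 ⇒ C

STATE = b0:4 b1:- b2:4 b3:7 b4:6 b5:3 b6:12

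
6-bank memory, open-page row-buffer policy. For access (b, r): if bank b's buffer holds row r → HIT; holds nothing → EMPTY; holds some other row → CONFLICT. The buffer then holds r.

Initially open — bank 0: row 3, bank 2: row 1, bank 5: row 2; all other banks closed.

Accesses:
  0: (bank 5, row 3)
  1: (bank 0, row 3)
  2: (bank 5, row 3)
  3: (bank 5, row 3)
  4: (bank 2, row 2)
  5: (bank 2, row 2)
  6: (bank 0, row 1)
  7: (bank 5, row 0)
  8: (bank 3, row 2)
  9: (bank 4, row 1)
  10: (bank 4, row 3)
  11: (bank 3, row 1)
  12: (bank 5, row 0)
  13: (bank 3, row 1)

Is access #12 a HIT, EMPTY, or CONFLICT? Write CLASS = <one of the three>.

#0 (5,3) C  (was 2)
#1 (0,3) H  (was 3)
#2 (5,3) H  (was 3)
#3 (5,3) H  (was 3)
#4 (2,2) C  (was 1)
#5 (2,2) H  (was 2)
#6 (0,1) C  (was 3)
#7 (5,0) C  (was 3)
#8 (3,2) E
#9 (4,1) E
#10 (4,3) C  (was 1)
#11 (3,1) C  (was 2)
#12 (5,0) H  (was 0)
#13 (3,1) H  (was 1)

CLASS = HIT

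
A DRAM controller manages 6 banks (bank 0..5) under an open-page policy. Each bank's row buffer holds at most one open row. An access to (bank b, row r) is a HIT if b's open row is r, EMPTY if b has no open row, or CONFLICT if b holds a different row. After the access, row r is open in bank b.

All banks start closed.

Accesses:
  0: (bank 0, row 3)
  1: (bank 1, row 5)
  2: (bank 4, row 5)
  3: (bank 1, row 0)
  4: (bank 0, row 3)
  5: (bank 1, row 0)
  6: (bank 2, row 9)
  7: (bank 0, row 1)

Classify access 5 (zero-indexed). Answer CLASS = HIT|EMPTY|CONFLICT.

#0 (0,3) E
#1 (1,5) E
#2 (4,5) E
#3 (1,0) C  (was 5)
#4 (0,3) H  (was 3)
#5 (1,0) H  (was 0)
#6 (2,9) E
#7 (0,1) C  (was 3)

CLASS = HIT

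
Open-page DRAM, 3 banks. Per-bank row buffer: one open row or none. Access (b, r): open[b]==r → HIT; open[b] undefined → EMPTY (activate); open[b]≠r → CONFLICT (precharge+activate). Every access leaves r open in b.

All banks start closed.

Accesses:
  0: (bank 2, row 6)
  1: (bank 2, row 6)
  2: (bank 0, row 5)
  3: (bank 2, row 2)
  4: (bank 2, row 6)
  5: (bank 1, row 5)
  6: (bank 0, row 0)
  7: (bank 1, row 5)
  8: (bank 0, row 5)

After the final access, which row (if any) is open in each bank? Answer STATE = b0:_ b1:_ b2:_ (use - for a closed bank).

STATE = b0:5 b1:5 b2:6

  [0] b2 r6: no row ⇒ E
  [1] b2 r6: had r6 ⇒ H
  [2] b0 r5: no row ⇒ E
  [3] b2 r2: had r6 ⇒ C
  [4] b2 r6: had r2 ⇒ C
  [5] b1 r5: no row ⇒ E
  [6] b0 r0: had r5 ⇒ C
  [7] b1 r5: had r5 ⇒ H
  [8] b0 r5: had r0 ⇒ C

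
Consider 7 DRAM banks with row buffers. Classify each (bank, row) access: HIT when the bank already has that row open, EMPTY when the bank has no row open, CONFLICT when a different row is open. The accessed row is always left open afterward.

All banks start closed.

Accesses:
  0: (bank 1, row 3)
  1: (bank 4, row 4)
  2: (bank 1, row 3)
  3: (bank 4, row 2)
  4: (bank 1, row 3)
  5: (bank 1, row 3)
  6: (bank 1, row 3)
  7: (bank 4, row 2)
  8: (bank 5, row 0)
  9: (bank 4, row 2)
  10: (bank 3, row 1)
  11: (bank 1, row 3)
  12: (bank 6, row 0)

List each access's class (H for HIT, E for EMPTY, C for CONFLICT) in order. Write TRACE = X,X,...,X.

0: bank 1 row 3 — prev None → EMPTY
1: bank 4 row 4 — prev None → EMPTY
2: bank 1 row 3 — prev 3 → HIT
3: bank 4 row 2 — prev 4 → CONFLICT
4: bank 1 row 3 — prev 3 → HIT
5: bank 1 row 3 — prev 3 → HIT
6: bank 1 row 3 — prev 3 → HIT
7: bank 4 row 2 — prev 2 → HIT
8: bank 5 row 0 — prev None → EMPTY
9: bank 4 row 2 — prev 2 → HIT
10: bank 3 row 1 — prev None → EMPTY
11: bank 1 row 3 — prev 3 → HIT
12: bank 6 row 0 — prev None → EMPTY

TRACE = E,E,H,C,H,H,H,H,E,H,E,H,E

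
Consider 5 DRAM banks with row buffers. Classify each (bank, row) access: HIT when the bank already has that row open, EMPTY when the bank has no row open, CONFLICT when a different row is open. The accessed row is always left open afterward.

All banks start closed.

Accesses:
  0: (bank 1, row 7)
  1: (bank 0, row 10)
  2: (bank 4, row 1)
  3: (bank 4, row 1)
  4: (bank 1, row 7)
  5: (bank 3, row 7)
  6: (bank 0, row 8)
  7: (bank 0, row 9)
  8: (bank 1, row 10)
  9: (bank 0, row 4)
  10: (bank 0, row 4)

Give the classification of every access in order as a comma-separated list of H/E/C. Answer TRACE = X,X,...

TRACE = E,E,E,H,H,E,C,C,C,C,H

#0 (1,7) E
#1 (0,10) E
#2 (4,1) E
#3 (4,1) H  (was 1)
#4 (1,7) H  (was 7)
#5 (3,7) E
#6 (0,8) C  (was 10)
#7 (0,9) C  (was 8)
#8 (1,10) C  (was 7)
#9 (0,4) C  (was 9)
#10 (0,4) H  (was 4)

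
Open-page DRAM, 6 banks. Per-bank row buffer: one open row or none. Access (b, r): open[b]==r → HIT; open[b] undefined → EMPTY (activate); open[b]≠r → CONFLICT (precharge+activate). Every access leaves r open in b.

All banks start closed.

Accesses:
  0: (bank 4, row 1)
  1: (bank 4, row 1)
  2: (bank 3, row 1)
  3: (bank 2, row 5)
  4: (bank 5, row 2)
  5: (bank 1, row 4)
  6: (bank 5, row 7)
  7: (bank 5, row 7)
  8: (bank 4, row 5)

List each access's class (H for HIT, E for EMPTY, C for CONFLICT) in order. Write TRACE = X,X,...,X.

  [0] b4 r1: no row ⇒ E
  [1] b4 r1: had r1 ⇒ H
  [2] b3 r1: no row ⇒ E
  [3] b2 r5: no row ⇒ E
  [4] b5 r2: no row ⇒ E
  [5] b1 r4: no row ⇒ E
  [6] b5 r7: had r2 ⇒ C
  [7] b5 r7: had r7 ⇒ H
  [8] b4 r5: had r1 ⇒ C

TRACE = E,H,E,E,E,E,C,H,C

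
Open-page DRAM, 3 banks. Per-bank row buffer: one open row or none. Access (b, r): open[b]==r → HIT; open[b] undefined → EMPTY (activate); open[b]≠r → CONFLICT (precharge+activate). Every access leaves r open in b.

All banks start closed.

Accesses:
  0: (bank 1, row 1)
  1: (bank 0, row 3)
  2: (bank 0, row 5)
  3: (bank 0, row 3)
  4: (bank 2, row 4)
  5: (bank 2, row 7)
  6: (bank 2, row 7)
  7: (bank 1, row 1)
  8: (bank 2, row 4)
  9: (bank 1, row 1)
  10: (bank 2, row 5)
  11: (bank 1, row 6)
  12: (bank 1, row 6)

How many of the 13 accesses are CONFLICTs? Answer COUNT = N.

COUNT = 6

step 0: bank1 None->1 [EMPTY]
step 1: bank0 None->3 [EMPTY]
step 2: bank0 3->5 [CONFLICT]
step 3: bank0 5->3 [CONFLICT]
step 4: bank2 None->4 [EMPTY]
step 5: bank2 4->7 [CONFLICT]
step 6: bank2 7->7 [HIT]
step 7: bank1 1->1 [HIT]
step 8: bank2 7->4 [CONFLICT]
step 9: bank1 1->1 [HIT]
step 10: bank2 4->5 [CONFLICT]
step 11: bank1 1->6 [CONFLICT]
step 12: bank1 6->6 [HIT]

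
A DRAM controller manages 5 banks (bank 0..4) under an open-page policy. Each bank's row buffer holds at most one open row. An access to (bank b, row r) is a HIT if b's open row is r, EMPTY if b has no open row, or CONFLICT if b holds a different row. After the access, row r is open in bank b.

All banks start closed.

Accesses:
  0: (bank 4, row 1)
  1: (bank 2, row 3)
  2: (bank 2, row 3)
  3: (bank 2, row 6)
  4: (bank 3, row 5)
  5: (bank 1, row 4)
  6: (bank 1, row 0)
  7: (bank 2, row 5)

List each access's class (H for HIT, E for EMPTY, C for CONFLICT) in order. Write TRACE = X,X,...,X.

#0 (4,1) E
#1 (2,3) E
#2 (2,3) H  (was 3)
#3 (2,6) C  (was 3)
#4 (3,5) E
#5 (1,4) E
#6 (1,0) C  (was 4)
#7 (2,5) C  (was 6)

TRACE = E,E,H,C,E,E,C,C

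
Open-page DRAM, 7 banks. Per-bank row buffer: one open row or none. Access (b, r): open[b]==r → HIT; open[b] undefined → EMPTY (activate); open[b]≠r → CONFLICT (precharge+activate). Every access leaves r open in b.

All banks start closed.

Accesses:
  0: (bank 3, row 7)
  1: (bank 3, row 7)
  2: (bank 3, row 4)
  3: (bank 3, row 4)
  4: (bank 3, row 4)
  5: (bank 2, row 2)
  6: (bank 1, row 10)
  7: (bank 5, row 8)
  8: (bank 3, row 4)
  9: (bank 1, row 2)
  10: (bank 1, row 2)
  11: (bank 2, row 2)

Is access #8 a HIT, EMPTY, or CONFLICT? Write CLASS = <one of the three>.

CLASS = HIT

0: bank 3 row 7 — prev None → EMPTY
1: bank 3 row 7 — prev 7 → HIT
2: bank 3 row 4 — prev 7 → CONFLICT
3: bank 3 row 4 — prev 4 → HIT
4: bank 3 row 4 — prev 4 → HIT
5: bank 2 row 2 — prev None → EMPTY
6: bank 1 row 10 — prev None → EMPTY
7: bank 5 row 8 — prev None → EMPTY
8: bank 3 row 4 — prev 4 → HIT
9: bank 1 row 2 — prev 10 → CONFLICT
10: bank 1 row 2 — prev 2 → HIT
11: bank 2 row 2 — prev 2 → HIT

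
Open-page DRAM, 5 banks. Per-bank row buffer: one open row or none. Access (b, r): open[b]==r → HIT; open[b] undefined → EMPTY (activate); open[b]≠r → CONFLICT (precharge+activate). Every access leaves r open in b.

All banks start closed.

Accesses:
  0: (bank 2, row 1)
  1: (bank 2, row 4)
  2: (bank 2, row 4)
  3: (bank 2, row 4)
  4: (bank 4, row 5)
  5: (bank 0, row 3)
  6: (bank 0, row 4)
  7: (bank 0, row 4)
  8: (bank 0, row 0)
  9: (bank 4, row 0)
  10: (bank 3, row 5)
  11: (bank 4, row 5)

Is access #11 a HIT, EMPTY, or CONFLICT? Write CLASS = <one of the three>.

step 0: bank2 None->1 [EMPTY]
step 1: bank2 1->4 [CONFLICT]
step 2: bank2 4->4 [HIT]
step 3: bank2 4->4 [HIT]
step 4: bank4 None->5 [EMPTY]
step 5: bank0 None->3 [EMPTY]
step 6: bank0 3->4 [CONFLICT]
step 7: bank0 4->4 [HIT]
step 8: bank0 4->0 [CONFLICT]
step 9: bank4 5->0 [CONFLICT]
step 10: bank3 None->5 [EMPTY]
step 11: bank4 0->5 [CONFLICT]

CLASS = CONFLICT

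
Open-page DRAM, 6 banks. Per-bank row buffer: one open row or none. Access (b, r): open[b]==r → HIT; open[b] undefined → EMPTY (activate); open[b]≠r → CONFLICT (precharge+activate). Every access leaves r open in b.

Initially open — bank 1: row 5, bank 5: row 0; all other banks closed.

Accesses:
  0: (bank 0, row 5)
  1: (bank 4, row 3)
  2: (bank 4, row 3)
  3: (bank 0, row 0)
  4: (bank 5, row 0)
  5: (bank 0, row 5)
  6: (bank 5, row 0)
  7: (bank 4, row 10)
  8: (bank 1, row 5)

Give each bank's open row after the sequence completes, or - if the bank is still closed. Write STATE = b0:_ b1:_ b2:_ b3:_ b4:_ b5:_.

STATE = b0:5 b1:5 b2:- b3:- b4:10 b5:0

step 0: bank0 None->5 [EMPTY]
step 1: bank4 None->3 [EMPTY]
step 2: bank4 3->3 [HIT]
step 3: bank0 5->0 [CONFLICT]
step 4: bank5 0->0 [HIT]
step 5: bank0 0->5 [CONFLICT]
step 6: bank5 0->0 [HIT]
step 7: bank4 3->10 [CONFLICT]
step 8: bank1 5->5 [HIT]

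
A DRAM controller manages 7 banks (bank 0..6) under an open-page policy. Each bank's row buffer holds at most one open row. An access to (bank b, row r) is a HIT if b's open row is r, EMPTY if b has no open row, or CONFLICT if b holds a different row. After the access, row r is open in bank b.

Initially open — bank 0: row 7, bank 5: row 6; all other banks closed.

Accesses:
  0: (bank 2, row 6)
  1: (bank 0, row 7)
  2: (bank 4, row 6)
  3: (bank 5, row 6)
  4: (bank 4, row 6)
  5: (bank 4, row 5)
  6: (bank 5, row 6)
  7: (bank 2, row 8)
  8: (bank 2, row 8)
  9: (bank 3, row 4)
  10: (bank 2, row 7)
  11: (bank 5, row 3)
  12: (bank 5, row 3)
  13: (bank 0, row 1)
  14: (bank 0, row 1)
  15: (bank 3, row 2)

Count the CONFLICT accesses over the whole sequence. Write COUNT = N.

COUNT = 6

#0 (2,6) E
#1 (0,7) H  (was 7)
#2 (4,6) E
#3 (5,6) H  (was 6)
#4 (4,6) H  (was 6)
#5 (4,5) C  (was 6)
#6 (5,6) H  (was 6)
#7 (2,8) C  (was 6)
#8 (2,8) H  (was 8)
#9 (3,4) E
#10 (2,7) C  (was 8)
#11 (5,3) C  (was 6)
#12 (5,3) H  (was 3)
#13 (0,1) C  (was 7)
#14 (0,1) H  (was 1)
#15 (3,2) C  (was 4)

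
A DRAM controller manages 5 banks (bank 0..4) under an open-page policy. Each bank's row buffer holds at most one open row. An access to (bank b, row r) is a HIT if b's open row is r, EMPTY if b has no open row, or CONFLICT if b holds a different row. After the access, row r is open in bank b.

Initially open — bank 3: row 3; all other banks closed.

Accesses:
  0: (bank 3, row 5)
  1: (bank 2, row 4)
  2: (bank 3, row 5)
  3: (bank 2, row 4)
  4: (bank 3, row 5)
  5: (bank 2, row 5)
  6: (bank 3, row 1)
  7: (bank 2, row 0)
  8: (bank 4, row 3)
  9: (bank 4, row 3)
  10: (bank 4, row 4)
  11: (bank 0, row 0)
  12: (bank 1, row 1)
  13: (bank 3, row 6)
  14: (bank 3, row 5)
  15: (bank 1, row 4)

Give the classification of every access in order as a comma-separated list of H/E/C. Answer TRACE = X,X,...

0: bank 3 row 5 — prev 3 → CONFLICT
1: bank 2 row 4 — prev None → EMPTY
2: bank 3 row 5 — prev 5 → HIT
3: bank 2 row 4 — prev 4 → HIT
4: bank 3 row 5 — prev 5 → HIT
5: bank 2 row 5 — prev 4 → CONFLICT
6: bank 3 row 1 — prev 5 → CONFLICT
7: bank 2 row 0 — prev 5 → CONFLICT
8: bank 4 row 3 — prev None → EMPTY
9: bank 4 row 3 — prev 3 → HIT
10: bank 4 row 4 — prev 3 → CONFLICT
11: bank 0 row 0 — prev None → EMPTY
12: bank 1 row 1 — prev None → EMPTY
13: bank 3 row 6 — prev 1 → CONFLICT
14: bank 3 row 5 — prev 6 → CONFLICT
15: bank 1 row 4 — prev 1 → CONFLICT

TRACE = C,E,H,H,H,C,C,C,E,H,C,E,E,C,C,C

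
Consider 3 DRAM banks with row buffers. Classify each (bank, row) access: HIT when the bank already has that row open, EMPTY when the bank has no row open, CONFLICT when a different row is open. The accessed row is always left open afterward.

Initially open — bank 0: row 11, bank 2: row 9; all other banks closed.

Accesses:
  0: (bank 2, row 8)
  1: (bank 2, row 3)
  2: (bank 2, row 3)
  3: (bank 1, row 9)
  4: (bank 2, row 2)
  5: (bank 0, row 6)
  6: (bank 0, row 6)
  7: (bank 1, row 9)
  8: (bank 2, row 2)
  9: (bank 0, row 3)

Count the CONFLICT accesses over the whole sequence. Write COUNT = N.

#0 (2,8) C  (was 9)
#1 (2,3) C  (was 8)
#2 (2,3) H  (was 3)
#3 (1,9) E
#4 (2,2) C  (was 3)
#5 (0,6) C  (was 11)
#6 (0,6) H  (was 6)
#7 (1,9) H  (was 9)
#8 (2,2) H  (was 2)
#9 (0,3) C  (was 6)

COUNT = 5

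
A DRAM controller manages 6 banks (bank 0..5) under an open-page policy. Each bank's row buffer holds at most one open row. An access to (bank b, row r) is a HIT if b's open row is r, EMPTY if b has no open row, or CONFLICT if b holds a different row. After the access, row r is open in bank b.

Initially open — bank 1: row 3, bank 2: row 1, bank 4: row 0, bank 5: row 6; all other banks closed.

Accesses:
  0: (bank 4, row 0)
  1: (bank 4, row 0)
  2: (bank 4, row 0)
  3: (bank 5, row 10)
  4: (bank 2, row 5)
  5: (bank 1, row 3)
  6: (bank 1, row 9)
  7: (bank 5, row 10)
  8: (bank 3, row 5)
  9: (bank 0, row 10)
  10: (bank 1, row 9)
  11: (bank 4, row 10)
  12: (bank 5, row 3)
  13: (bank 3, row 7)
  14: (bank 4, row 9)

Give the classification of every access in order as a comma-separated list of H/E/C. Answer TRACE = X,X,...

TRACE = H,H,H,C,C,H,C,H,E,E,H,C,C,C,C

0: bank 4 row 0 — prev 0 → HIT
1: bank 4 row 0 — prev 0 → HIT
2: bank 4 row 0 — prev 0 → HIT
3: bank 5 row 10 — prev 6 → CONFLICT
4: bank 2 row 5 — prev 1 → CONFLICT
5: bank 1 row 3 — prev 3 → HIT
6: bank 1 row 9 — prev 3 → CONFLICT
7: bank 5 row 10 — prev 10 → HIT
8: bank 3 row 5 — prev None → EMPTY
9: bank 0 row 10 — prev None → EMPTY
10: bank 1 row 9 — prev 9 → HIT
11: bank 4 row 10 — prev 0 → CONFLICT
12: bank 5 row 3 — prev 10 → CONFLICT
13: bank 3 row 7 — prev 5 → CONFLICT
14: bank 4 row 9 — prev 10 → CONFLICT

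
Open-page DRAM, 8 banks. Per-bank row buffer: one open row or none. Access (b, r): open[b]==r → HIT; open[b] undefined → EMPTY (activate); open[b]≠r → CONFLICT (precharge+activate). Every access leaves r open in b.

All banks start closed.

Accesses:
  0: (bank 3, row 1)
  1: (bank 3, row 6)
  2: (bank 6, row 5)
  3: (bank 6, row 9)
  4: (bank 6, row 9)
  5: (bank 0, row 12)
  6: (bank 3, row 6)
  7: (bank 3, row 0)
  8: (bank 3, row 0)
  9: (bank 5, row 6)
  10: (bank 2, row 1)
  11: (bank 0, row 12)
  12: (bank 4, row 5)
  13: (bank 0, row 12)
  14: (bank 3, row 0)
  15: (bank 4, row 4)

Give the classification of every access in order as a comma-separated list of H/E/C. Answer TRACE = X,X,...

TRACE = E,C,E,C,H,E,H,C,H,E,E,H,E,H,H,C

#0 (3,1) E
#1 (3,6) C  (was 1)
#2 (6,5) E
#3 (6,9) C  (was 5)
#4 (6,9) H  (was 9)
#5 (0,12) E
#6 (3,6) H  (was 6)
#7 (3,0) C  (was 6)
#8 (3,0) H  (was 0)
#9 (5,6) E
#10 (2,1) E
#11 (0,12) H  (was 12)
#12 (4,5) E
#13 (0,12) H  (was 12)
#14 (3,0) H  (was 0)
#15 (4,4) C  (was 5)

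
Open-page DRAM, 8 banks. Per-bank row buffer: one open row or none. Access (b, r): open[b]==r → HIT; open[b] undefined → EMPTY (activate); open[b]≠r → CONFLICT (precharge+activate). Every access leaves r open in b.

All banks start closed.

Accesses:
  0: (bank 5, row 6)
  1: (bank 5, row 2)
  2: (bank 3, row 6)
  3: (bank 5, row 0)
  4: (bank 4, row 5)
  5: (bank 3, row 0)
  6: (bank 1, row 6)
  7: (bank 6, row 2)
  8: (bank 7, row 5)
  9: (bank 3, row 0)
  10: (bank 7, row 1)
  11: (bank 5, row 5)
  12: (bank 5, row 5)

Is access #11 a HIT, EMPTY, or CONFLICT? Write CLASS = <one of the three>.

0: bank 5 row 6 — prev None → EMPTY
1: bank 5 row 2 — prev 6 → CONFLICT
2: bank 3 row 6 — prev None → EMPTY
3: bank 5 row 0 — prev 2 → CONFLICT
4: bank 4 row 5 — prev None → EMPTY
5: bank 3 row 0 — prev 6 → CONFLICT
6: bank 1 row 6 — prev None → EMPTY
7: bank 6 row 2 — prev None → EMPTY
8: bank 7 row 5 — prev None → EMPTY
9: bank 3 row 0 — prev 0 → HIT
10: bank 7 row 1 — prev 5 → CONFLICT
11: bank 5 row 5 — prev 0 → CONFLICT
12: bank 5 row 5 — prev 5 → HIT

CLASS = CONFLICT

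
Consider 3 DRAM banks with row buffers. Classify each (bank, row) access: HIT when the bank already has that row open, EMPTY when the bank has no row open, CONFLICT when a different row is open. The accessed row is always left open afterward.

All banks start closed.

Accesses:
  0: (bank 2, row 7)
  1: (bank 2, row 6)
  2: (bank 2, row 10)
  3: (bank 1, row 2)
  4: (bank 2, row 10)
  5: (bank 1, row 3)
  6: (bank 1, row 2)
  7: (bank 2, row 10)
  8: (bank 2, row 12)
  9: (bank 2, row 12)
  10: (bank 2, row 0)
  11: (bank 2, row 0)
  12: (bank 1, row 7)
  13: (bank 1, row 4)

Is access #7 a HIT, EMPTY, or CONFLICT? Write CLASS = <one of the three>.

step 0: bank2 None->7 [EMPTY]
step 1: bank2 7->6 [CONFLICT]
step 2: bank2 6->10 [CONFLICT]
step 3: bank1 None->2 [EMPTY]
step 4: bank2 10->10 [HIT]
step 5: bank1 2->3 [CONFLICT]
step 6: bank1 3->2 [CONFLICT]
step 7: bank2 10->10 [HIT]
step 8: bank2 10->12 [CONFLICT]
step 9: bank2 12->12 [HIT]
step 10: bank2 12->0 [CONFLICT]
step 11: bank2 0->0 [HIT]
step 12: bank1 2->7 [CONFLICT]
step 13: bank1 7->4 [CONFLICT]

CLASS = HIT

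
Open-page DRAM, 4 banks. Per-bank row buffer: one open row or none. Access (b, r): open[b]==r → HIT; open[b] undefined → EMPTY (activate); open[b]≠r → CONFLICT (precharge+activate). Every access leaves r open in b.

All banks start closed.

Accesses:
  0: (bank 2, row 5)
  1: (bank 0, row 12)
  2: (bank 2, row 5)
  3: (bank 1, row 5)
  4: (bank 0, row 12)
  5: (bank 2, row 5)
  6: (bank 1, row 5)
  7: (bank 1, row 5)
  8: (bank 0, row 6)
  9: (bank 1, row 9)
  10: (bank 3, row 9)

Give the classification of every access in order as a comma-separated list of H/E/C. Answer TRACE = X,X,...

TRACE = E,E,H,E,H,H,H,H,C,C,E

#0 (2,5) E
#1 (0,12) E
#2 (2,5) H  (was 5)
#3 (1,5) E
#4 (0,12) H  (was 12)
#5 (2,5) H  (was 5)
#6 (1,5) H  (was 5)
#7 (1,5) H  (was 5)
#8 (0,6) C  (was 12)
#9 (1,9) C  (was 5)
#10 (3,9) E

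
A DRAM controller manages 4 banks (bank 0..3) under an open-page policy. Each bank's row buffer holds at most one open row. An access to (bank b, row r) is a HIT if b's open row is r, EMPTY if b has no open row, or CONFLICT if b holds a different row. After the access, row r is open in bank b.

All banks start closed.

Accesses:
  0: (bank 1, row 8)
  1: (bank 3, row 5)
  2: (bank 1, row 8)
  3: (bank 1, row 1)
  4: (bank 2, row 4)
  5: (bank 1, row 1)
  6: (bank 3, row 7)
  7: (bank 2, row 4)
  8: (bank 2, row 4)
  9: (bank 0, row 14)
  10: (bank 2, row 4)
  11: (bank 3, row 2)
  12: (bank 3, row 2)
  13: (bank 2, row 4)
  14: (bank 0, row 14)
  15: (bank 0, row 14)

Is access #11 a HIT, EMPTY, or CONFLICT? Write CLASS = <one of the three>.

  [0] b1 r8: no row ⇒ E
  [1] b3 r5: no row ⇒ E
  [2] b1 r8: had r8 ⇒ H
  [3] b1 r1: had r8 ⇒ C
  [4] b2 r4: no row ⇒ E
  [5] b1 r1: had r1 ⇒ H
  [6] b3 r7: had r5 ⇒ C
  [7] b2 r4: had r4 ⇒ H
  [8] b2 r4: had r4 ⇒ H
  [9] b0 r14: no row ⇒ E
  [10] b2 r4: had r4 ⇒ H
  [11] b3 r2: had r7 ⇒ C
  [12] b3 r2: had r2 ⇒ H
  [13] b2 r4: had r4 ⇒ H
  [14] b0 r14: had r14 ⇒ H
  [15] b0 r14: had r14 ⇒ H

CLASS = CONFLICT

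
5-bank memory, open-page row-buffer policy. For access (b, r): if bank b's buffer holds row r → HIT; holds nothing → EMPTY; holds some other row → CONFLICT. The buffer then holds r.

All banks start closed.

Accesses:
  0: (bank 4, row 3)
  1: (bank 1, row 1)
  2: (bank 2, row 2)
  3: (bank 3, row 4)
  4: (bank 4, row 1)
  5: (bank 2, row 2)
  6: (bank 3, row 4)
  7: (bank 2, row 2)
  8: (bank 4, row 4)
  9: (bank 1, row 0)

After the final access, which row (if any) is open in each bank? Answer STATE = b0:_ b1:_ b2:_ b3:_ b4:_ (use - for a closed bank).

  [0] b4 r3: no row ⇒ E
  [1] b1 r1: no row ⇒ E
  [2] b2 r2: no row ⇒ E
  [3] b3 r4: no row ⇒ E
  [4] b4 r1: had r3 ⇒ C
  [5] b2 r2: had r2 ⇒ H
  [6] b3 r4: had r4 ⇒ H
  [7] b2 r2: had r2 ⇒ H
  [8] b4 r4: had r1 ⇒ C
  [9] b1 r0: had r1 ⇒ C

STATE = b0:- b1:0 b2:2 b3:4 b4:4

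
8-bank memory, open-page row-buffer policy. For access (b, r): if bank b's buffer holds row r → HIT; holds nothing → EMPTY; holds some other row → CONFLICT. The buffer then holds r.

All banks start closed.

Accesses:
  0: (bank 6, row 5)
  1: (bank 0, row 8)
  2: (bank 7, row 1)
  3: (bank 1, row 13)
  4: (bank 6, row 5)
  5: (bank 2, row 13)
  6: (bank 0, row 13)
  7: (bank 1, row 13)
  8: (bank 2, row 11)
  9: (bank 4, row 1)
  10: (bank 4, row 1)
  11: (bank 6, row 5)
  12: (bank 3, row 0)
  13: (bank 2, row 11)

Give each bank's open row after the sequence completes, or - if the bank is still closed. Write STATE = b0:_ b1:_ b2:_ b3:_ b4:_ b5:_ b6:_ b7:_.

STATE = b0:13 b1:13 b2:11 b3:0 b4:1 b5:- b6:5 b7:1

  [0] b6 r5: no row ⇒ E
  [1] b0 r8: no row ⇒ E
  [2] b7 r1: no row ⇒ E
  [3] b1 r13: no row ⇒ E
  [4] b6 r5: had r5 ⇒ H
  [5] b2 r13: no row ⇒ E
  [6] b0 r13: had r8 ⇒ C
  [7] b1 r13: had r13 ⇒ H
  [8] b2 r11: had r13 ⇒ C
  [9] b4 r1: no row ⇒ E
  [10] b4 r1: had r1 ⇒ H
  [11] b6 r5: had r5 ⇒ H
  [12] b3 r0: no row ⇒ E
  [13] b2 r11: had r11 ⇒ H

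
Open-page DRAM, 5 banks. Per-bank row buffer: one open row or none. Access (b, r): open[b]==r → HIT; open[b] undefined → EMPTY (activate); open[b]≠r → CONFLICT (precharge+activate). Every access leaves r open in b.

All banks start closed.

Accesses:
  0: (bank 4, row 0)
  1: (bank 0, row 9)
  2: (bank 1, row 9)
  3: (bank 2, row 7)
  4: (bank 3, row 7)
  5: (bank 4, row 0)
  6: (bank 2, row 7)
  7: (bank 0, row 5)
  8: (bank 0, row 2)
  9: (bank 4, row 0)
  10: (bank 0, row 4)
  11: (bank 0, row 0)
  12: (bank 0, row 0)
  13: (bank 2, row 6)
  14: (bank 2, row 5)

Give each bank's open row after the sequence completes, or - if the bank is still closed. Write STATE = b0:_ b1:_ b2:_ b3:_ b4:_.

  [0] b4 r0: no row ⇒ E
  [1] b0 r9: no row ⇒ E
  [2] b1 r9: no row ⇒ E
  [3] b2 r7: no row ⇒ E
  [4] b3 r7: no row ⇒ E
  [5] b4 r0: had r0 ⇒ H
  [6] b2 r7: had r7 ⇒ H
  [7] b0 r5: had r9 ⇒ C
  [8] b0 r2: had r5 ⇒ C
  [9] b4 r0: had r0 ⇒ H
  [10] b0 r4: had r2 ⇒ C
  [11] b0 r0: had r4 ⇒ C
  [12] b0 r0: had r0 ⇒ H
  [13] b2 r6: had r7 ⇒ C
  [14] b2 r5: had r6 ⇒ C

STATE = b0:0 b1:9 b2:5 b3:7 b4:0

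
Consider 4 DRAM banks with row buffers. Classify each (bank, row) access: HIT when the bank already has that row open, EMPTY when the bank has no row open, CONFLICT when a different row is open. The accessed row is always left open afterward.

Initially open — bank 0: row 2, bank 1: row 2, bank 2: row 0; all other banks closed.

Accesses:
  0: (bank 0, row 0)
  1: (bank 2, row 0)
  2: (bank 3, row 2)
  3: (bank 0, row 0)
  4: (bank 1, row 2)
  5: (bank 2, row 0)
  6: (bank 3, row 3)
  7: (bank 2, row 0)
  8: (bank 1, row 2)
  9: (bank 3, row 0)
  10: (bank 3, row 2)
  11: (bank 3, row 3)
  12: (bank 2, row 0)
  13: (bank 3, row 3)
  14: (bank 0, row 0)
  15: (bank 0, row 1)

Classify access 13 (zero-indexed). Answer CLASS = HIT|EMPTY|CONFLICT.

CLASS = HIT

#0 (0,0) C  (was 2)
#1 (2,0) H  (was 0)
#2 (3,2) E
#3 (0,0) H  (was 0)
#4 (1,2) H  (was 2)
#5 (2,0) H  (was 0)
#6 (3,3) C  (was 2)
#7 (2,0) H  (was 0)
#8 (1,2) H  (was 2)
#9 (3,0) C  (was 3)
#10 (3,2) C  (was 0)
#11 (3,3) C  (was 2)
#12 (2,0) H  (was 0)
#13 (3,3) H  (was 3)
#14 (0,0) H  (was 0)
#15 (0,1) C  (was 0)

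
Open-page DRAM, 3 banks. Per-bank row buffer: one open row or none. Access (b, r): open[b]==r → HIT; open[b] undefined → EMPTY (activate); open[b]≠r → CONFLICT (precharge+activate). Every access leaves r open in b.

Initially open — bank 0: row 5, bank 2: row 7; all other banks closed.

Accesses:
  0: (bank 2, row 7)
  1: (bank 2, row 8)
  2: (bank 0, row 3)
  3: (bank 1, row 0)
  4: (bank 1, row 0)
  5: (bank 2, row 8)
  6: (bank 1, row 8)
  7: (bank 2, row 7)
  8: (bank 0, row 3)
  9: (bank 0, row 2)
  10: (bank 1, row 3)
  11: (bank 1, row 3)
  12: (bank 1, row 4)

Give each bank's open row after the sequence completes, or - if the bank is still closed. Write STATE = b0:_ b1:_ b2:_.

STATE = b0:2 b1:4 b2:7

  [0] b2 r7: had r7 ⇒ H
  [1] b2 r8: had r7 ⇒ C
  [2] b0 r3: had r5 ⇒ C
  [3] b1 r0: no row ⇒ E
  [4] b1 r0: had r0 ⇒ H
  [5] b2 r8: had r8 ⇒ H
  [6] b1 r8: had r0 ⇒ C
  [7] b2 r7: had r8 ⇒ C
  [8] b0 r3: had r3 ⇒ H
  [9] b0 r2: had r3 ⇒ C
  [10] b1 r3: had r8 ⇒ C
  [11] b1 r3: had r3 ⇒ H
  [12] b1 r4: had r3 ⇒ C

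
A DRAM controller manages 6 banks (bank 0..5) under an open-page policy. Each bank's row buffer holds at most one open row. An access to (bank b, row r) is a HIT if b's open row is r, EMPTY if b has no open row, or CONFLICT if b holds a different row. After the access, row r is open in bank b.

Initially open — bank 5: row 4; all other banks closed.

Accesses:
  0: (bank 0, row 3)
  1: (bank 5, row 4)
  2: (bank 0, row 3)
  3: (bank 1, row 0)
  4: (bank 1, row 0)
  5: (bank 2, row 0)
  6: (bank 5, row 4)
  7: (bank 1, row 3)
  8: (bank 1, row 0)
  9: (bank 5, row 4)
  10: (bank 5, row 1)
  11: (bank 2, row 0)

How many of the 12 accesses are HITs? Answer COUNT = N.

COUNT = 6

0: bank 0 row 3 — prev None → EMPTY
1: bank 5 row 4 — prev 4 → HIT
2: bank 0 row 3 — prev 3 → HIT
3: bank 1 row 0 — prev None → EMPTY
4: bank 1 row 0 — prev 0 → HIT
5: bank 2 row 0 — prev None → EMPTY
6: bank 5 row 4 — prev 4 → HIT
7: bank 1 row 3 — prev 0 → CONFLICT
8: bank 1 row 0 — prev 3 → CONFLICT
9: bank 5 row 4 — prev 4 → HIT
10: bank 5 row 1 — prev 4 → CONFLICT
11: bank 2 row 0 — prev 0 → HIT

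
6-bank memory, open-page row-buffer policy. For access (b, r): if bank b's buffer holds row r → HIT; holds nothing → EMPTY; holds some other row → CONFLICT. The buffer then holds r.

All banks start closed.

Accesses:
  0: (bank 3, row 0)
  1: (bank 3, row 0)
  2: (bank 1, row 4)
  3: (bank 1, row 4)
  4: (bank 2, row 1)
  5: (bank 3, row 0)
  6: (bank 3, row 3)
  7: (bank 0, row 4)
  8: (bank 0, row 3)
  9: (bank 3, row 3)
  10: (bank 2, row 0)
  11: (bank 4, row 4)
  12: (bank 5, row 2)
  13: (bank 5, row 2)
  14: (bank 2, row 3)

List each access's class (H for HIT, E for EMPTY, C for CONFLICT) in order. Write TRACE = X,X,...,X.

TRACE = E,H,E,H,E,H,C,E,C,H,C,E,E,H,C

0: bank 3 row 0 — prev None → EMPTY
1: bank 3 row 0 — prev 0 → HIT
2: bank 1 row 4 — prev None → EMPTY
3: bank 1 row 4 — prev 4 → HIT
4: bank 2 row 1 — prev None → EMPTY
5: bank 3 row 0 — prev 0 → HIT
6: bank 3 row 3 — prev 0 → CONFLICT
7: bank 0 row 4 — prev None → EMPTY
8: bank 0 row 3 — prev 4 → CONFLICT
9: bank 3 row 3 — prev 3 → HIT
10: bank 2 row 0 — prev 1 → CONFLICT
11: bank 4 row 4 — prev None → EMPTY
12: bank 5 row 2 — prev None → EMPTY
13: bank 5 row 2 — prev 2 → HIT
14: bank 2 row 3 — prev 0 → CONFLICT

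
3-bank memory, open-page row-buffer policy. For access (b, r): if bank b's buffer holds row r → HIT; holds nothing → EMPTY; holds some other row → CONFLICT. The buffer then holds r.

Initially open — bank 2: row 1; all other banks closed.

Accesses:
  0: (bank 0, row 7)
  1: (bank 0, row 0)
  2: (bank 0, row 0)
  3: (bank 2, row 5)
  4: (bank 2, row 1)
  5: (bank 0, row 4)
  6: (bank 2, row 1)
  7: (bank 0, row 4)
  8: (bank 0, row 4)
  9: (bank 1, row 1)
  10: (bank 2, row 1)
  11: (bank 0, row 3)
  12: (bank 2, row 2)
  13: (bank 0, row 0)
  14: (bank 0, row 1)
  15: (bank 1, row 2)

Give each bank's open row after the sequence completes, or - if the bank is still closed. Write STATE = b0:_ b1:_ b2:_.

STATE = b0:1 b1:2 b2:2

#0 (0,7) E
#1 (0,0) C  (was 7)
#2 (0,0) H  (was 0)
#3 (2,5) C  (was 1)
#4 (2,1) C  (was 5)
#5 (0,4) C  (was 0)
#6 (2,1) H  (was 1)
#7 (0,4) H  (was 4)
#8 (0,4) H  (was 4)
#9 (1,1) E
#10 (2,1) H  (was 1)
#11 (0,3) C  (was 4)
#12 (2,2) C  (was 1)
#13 (0,0) C  (was 3)
#14 (0,1) C  (was 0)
#15 (1,2) C  (was 1)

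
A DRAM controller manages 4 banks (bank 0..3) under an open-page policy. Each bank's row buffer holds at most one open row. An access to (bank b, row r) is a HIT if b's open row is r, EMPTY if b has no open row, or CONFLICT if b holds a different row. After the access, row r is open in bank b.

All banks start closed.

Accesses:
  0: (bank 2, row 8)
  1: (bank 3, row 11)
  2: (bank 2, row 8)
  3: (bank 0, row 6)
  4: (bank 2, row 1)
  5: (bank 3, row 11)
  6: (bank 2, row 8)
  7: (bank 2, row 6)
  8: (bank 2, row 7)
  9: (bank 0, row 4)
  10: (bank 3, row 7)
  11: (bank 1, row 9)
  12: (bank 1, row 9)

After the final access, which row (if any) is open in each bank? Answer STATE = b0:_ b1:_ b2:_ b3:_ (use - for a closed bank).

0: bank 2 row 8 — prev None → EMPTY
1: bank 3 row 11 — prev None → EMPTY
2: bank 2 row 8 — prev 8 → HIT
3: bank 0 row 6 — prev None → EMPTY
4: bank 2 row 1 — prev 8 → CONFLICT
5: bank 3 row 11 — prev 11 → HIT
6: bank 2 row 8 — prev 1 → CONFLICT
7: bank 2 row 6 — prev 8 → CONFLICT
8: bank 2 row 7 — prev 6 → CONFLICT
9: bank 0 row 4 — prev 6 → CONFLICT
10: bank 3 row 7 — prev 11 → CONFLICT
11: bank 1 row 9 — prev None → EMPTY
12: bank 1 row 9 — prev 9 → HIT

STATE = b0:4 b1:9 b2:7 b3:7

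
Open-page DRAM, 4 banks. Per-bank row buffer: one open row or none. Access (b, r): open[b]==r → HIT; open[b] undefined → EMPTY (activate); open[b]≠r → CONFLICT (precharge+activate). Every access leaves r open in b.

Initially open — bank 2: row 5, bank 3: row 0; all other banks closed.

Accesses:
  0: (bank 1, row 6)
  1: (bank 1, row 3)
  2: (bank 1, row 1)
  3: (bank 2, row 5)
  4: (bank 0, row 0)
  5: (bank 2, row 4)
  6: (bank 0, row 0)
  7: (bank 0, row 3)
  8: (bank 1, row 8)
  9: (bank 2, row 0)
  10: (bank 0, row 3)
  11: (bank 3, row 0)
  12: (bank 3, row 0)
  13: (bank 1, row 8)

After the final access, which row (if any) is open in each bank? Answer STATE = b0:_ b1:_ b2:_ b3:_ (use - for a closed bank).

0: bank 1 row 6 — prev None → EMPTY
1: bank 1 row 3 — prev 6 → CONFLICT
2: bank 1 row 1 — prev 3 → CONFLICT
3: bank 2 row 5 — prev 5 → HIT
4: bank 0 row 0 — prev None → EMPTY
5: bank 2 row 4 — prev 5 → CONFLICT
6: bank 0 row 0 — prev 0 → HIT
7: bank 0 row 3 — prev 0 → CONFLICT
8: bank 1 row 8 — prev 1 → CONFLICT
9: bank 2 row 0 — prev 4 → CONFLICT
10: bank 0 row 3 — prev 3 → HIT
11: bank 3 row 0 — prev 0 → HIT
12: bank 3 row 0 — prev 0 → HIT
13: bank 1 row 8 — prev 8 → HIT

STATE = b0:3 b1:8 b2:0 b3:0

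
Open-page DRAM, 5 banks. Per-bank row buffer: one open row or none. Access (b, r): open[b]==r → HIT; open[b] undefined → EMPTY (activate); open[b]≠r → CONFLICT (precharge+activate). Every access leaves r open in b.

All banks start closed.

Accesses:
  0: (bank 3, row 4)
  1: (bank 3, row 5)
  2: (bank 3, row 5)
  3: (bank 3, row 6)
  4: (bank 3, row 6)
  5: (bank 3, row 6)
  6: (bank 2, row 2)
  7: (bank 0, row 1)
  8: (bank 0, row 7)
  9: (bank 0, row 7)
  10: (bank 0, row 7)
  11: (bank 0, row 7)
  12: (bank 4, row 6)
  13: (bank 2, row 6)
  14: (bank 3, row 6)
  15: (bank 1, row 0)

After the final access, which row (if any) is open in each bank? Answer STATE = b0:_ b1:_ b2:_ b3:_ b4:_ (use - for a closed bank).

0: bank 3 row 4 — prev None → EMPTY
1: bank 3 row 5 — prev 4 → CONFLICT
2: bank 3 row 5 — prev 5 → HIT
3: bank 3 row 6 — prev 5 → CONFLICT
4: bank 3 row 6 — prev 6 → HIT
5: bank 3 row 6 — prev 6 → HIT
6: bank 2 row 2 — prev None → EMPTY
7: bank 0 row 1 — prev None → EMPTY
8: bank 0 row 7 — prev 1 → CONFLICT
9: bank 0 row 7 — prev 7 → HIT
10: bank 0 row 7 — prev 7 → HIT
11: bank 0 row 7 — prev 7 → HIT
12: bank 4 row 6 — prev None → EMPTY
13: bank 2 row 6 — prev 2 → CONFLICT
14: bank 3 row 6 — prev 6 → HIT
15: bank 1 row 0 — prev None → EMPTY

STATE = b0:7 b1:0 b2:6 b3:6 b4:6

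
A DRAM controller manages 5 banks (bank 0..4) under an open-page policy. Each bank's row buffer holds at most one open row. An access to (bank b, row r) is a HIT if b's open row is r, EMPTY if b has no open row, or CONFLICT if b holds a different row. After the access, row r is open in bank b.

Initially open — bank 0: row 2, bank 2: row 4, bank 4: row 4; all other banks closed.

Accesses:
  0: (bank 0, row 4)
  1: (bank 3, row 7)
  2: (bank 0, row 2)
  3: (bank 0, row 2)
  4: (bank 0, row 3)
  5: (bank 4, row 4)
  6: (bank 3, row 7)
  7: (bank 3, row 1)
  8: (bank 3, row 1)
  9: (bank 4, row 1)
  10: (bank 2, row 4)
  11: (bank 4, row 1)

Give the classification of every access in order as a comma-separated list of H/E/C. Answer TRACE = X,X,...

TRACE = C,E,C,H,C,H,H,C,H,C,H,H

0: bank 0 row 4 — prev 2 → CONFLICT
1: bank 3 row 7 — prev None → EMPTY
2: bank 0 row 2 — prev 4 → CONFLICT
3: bank 0 row 2 — prev 2 → HIT
4: bank 0 row 3 — prev 2 → CONFLICT
5: bank 4 row 4 — prev 4 → HIT
6: bank 3 row 7 — prev 7 → HIT
7: bank 3 row 1 — prev 7 → CONFLICT
8: bank 3 row 1 — prev 1 → HIT
9: bank 4 row 1 — prev 4 → CONFLICT
10: bank 2 row 4 — prev 4 → HIT
11: bank 4 row 1 — prev 1 → HIT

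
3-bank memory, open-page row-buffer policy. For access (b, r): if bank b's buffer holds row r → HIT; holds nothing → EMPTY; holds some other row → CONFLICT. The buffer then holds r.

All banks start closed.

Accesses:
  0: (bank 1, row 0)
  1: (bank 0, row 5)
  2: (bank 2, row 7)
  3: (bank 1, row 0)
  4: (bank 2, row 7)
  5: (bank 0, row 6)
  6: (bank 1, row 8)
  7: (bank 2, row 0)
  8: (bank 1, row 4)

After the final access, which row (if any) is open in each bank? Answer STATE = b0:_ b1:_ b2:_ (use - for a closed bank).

STATE = b0:6 b1:4 b2:0

step 0: bank1 None->0 [EMPTY]
step 1: bank0 None->5 [EMPTY]
step 2: bank2 None->7 [EMPTY]
step 3: bank1 0->0 [HIT]
step 4: bank2 7->7 [HIT]
step 5: bank0 5->6 [CONFLICT]
step 6: bank1 0->8 [CONFLICT]
step 7: bank2 7->0 [CONFLICT]
step 8: bank1 8->4 [CONFLICT]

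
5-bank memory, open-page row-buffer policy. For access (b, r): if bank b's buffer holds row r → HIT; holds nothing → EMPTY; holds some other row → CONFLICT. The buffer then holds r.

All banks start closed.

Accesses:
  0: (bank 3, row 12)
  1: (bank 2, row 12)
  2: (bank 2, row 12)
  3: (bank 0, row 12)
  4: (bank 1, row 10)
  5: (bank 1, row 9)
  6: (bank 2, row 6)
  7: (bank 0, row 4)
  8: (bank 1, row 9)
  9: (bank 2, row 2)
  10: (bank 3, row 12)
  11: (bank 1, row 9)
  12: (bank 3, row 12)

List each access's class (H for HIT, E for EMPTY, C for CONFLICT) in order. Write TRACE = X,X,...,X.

#0 (3,12) E
#1 (2,12) E
#2 (2,12) H  (was 12)
#3 (0,12) E
#4 (1,10) E
#5 (1,9) C  (was 10)
#6 (2,6) C  (was 12)
#7 (0,4) C  (was 12)
#8 (1,9) H  (was 9)
#9 (2,2) C  (was 6)
#10 (3,12) H  (was 12)
#11 (1,9) H  (was 9)
#12 (3,12) H  (was 12)

TRACE = E,E,H,E,E,C,C,C,H,C,H,H,H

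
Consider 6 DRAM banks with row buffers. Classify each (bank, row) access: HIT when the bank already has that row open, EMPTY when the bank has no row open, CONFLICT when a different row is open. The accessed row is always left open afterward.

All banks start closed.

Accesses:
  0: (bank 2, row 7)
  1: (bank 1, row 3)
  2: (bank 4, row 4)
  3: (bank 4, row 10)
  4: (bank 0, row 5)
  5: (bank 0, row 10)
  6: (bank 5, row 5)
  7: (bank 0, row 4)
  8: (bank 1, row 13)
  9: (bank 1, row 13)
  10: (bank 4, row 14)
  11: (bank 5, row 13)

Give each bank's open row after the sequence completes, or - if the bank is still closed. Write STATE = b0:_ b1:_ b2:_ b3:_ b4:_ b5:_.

0: bank 2 row 7 — prev None → EMPTY
1: bank 1 row 3 — prev None → EMPTY
2: bank 4 row 4 — prev None → EMPTY
3: bank 4 row 10 — prev 4 → CONFLICT
4: bank 0 row 5 — prev None → EMPTY
5: bank 0 row 10 — prev 5 → CONFLICT
6: bank 5 row 5 — prev None → EMPTY
7: bank 0 row 4 — prev 10 → CONFLICT
8: bank 1 row 13 — prev 3 → CONFLICT
9: bank 1 row 13 — prev 13 → HIT
10: bank 4 row 14 — prev 10 → CONFLICT
11: bank 5 row 13 — prev 5 → CONFLICT

STATE = b0:4 b1:13 b2:7 b3:- b4:14 b5:13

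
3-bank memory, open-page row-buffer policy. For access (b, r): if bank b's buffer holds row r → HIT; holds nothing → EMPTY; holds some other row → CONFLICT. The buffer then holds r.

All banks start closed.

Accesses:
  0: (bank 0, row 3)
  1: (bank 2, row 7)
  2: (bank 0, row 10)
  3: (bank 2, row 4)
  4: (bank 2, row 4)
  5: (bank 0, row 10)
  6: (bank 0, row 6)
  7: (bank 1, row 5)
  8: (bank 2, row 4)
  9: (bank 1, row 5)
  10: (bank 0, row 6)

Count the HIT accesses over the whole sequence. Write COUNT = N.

COUNT = 5

#0 (0,3) E
#1 (2,7) E
#2 (0,10) C  (was 3)
#3 (2,4) C  (was 7)
#4 (2,4) H  (was 4)
#5 (0,10) H  (was 10)
#6 (0,6) C  (was 10)
#7 (1,5) E
#8 (2,4) H  (was 4)
#9 (1,5) H  (was 5)
#10 (0,6) H  (was 6)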